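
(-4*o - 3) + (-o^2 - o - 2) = -o^2 - 5*o - 5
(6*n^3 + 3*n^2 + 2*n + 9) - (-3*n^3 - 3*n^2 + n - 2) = 9*n^3 + 6*n^2 + n + 11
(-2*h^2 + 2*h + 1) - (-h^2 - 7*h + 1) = -h^2 + 9*h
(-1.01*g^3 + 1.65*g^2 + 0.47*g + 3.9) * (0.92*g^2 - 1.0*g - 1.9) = -0.9292*g^5 + 2.528*g^4 + 0.7014*g^3 - 0.0169999999999997*g^2 - 4.793*g - 7.41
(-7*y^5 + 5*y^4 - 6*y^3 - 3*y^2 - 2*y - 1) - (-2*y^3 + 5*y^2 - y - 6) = -7*y^5 + 5*y^4 - 4*y^3 - 8*y^2 - y + 5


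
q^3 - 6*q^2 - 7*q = q*(q - 7)*(q + 1)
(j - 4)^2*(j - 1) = j^3 - 9*j^2 + 24*j - 16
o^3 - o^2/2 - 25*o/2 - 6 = (o - 4)*(o + 1/2)*(o + 3)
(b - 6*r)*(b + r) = b^2 - 5*b*r - 6*r^2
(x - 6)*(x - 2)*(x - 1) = x^3 - 9*x^2 + 20*x - 12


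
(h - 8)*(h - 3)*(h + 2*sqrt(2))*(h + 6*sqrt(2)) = h^4 - 11*h^3 + 8*sqrt(2)*h^3 - 88*sqrt(2)*h^2 + 48*h^2 - 264*h + 192*sqrt(2)*h + 576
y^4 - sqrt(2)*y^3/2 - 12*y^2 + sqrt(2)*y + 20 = (y - 5*sqrt(2)/2)*(y - sqrt(2))*(y + sqrt(2))*(y + 2*sqrt(2))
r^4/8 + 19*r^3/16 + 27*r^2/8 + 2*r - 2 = (r/4 + 1)*(r/2 + 1)*(r - 1/2)*(r + 4)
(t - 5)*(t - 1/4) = t^2 - 21*t/4 + 5/4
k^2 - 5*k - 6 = (k - 6)*(k + 1)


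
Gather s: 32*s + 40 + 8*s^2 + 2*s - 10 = 8*s^2 + 34*s + 30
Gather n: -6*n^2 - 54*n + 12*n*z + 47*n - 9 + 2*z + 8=-6*n^2 + n*(12*z - 7) + 2*z - 1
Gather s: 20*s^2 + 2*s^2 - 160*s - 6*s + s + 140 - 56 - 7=22*s^2 - 165*s + 77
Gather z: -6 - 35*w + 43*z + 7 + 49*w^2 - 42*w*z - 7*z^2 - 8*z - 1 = 49*w^2 - 35*w - 7*z^2 + z*(35 - 42*w)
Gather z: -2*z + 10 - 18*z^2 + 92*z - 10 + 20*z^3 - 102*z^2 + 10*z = 20*z^3 - 120*z^2 + 100*z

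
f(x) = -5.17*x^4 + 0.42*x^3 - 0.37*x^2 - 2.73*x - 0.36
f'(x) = -20.68*x^3 + 1.26*x^2 - 0.74*x - 2.73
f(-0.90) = -1.90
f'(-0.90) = 14.03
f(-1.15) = -7.39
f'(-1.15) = 31.24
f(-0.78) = -0.57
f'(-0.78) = 8.43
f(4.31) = -1769.39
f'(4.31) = -1638.22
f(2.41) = -177.61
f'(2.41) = -286.66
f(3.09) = -471.27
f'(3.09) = -603.12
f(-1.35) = -15.55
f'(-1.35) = 51.45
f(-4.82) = -2833.31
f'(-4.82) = 2345.86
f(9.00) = -33669.09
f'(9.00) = -14983.05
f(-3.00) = -425.61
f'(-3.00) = 569.19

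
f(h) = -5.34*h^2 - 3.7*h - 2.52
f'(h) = -10.68*h - 3.7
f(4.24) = -114.21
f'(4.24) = -48.98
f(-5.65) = -152.08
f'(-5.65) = 56.64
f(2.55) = -46.68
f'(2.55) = -30.93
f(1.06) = -12.44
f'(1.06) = -15.02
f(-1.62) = -10.54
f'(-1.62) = 13.60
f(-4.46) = -92.24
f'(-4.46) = 43.93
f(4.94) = -151.11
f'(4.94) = -56.46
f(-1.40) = -7.81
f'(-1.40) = 11.25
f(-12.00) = -727.08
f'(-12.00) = 124.46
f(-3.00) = -39.48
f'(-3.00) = 28.34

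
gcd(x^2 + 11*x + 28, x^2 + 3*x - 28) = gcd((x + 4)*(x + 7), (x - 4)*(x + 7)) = x + 7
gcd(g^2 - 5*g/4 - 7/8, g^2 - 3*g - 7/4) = g + 1/2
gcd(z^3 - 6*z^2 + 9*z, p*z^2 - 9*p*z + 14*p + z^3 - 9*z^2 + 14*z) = 1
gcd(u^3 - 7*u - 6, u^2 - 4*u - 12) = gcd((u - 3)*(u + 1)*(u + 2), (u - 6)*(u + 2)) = u + 2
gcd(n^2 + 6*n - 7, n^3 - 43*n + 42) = n^2 + 6*n - 7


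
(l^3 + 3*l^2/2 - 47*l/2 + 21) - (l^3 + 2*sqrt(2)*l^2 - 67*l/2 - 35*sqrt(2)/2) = -2*sqrt(2)*l^2 + 3*l^2/2 + 10*l + 21 + 35*sqrt(2)/2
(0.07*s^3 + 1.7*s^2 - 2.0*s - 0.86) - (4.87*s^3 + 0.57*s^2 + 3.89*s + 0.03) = -4.8*s^3 + 1.13*s^2 - 5.89*s - 0.89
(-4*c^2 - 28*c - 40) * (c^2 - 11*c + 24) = -4*c^4 + 16*c^3 + 172*c^2 - 232*c - 960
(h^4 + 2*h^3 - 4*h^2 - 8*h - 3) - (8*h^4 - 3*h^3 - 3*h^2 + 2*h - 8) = -7*h^4 + 5*h^3 - h^2 - 10*h + 5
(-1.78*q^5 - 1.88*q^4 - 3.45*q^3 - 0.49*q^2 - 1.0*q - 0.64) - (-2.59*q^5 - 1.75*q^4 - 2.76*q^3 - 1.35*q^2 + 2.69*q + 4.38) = 0.81*q^5 - 0.13*q^4 - 0.69*q^3 + 0.86*q^2 - 3.69*q - 5.02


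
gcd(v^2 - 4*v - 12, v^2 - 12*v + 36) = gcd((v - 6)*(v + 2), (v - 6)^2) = v - 6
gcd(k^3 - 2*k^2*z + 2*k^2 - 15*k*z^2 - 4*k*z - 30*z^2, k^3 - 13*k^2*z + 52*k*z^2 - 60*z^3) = -k + 5*z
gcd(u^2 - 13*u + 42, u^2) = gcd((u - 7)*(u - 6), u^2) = 1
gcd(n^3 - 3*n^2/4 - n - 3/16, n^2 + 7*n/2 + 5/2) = 1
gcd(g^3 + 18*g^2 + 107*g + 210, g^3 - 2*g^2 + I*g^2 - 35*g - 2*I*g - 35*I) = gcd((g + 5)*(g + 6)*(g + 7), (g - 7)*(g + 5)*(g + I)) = g + 5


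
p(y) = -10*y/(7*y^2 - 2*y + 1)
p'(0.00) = -10.00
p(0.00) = 0.00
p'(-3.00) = 0.13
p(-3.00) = 0.43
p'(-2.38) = 0.19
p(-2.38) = 0.52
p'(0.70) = 2.65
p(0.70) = -2.31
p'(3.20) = 0.16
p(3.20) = -0.48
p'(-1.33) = 0.44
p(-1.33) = 0.83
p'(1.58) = 0.70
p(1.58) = -1.03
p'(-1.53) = 0.37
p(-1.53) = 0.75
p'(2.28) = 0.33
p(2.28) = -0.69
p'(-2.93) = 0.13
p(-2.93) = 0.44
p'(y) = -10*y*(2 - 14*y)/(7*y^2 - 2*y + 1)^2 - 10/(7*y^2 - 2*y + 1)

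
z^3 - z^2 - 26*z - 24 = (z - 6)*(z + 1)*(z + 4)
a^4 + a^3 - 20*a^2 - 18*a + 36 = (a - 1)*(a + 2)*(a - 3*sqrt(2))*(a + 3*sqrt(2))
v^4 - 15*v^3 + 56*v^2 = v^2*(v - 8)*(v - 7)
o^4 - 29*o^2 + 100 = (o - 5)*(o - 2)*(o + 2)*(o + 5)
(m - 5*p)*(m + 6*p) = m^2 + m*p - 30*p^2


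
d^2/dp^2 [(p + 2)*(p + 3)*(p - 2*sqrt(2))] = 6*p - 4*sqrt(2) + 10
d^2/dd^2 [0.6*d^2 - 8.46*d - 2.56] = 1.20000000000000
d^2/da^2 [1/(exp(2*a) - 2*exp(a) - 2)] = 2*((1 - 2*exp(a))*(-exp(2*a) + 2*exp(a) + 2) - 4*(1 - exp(a))^2*exp(a))*exp(a)/(-exp(2*a) + 2*exp(a) + 2)^3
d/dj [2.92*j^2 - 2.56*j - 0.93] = 5.84*j - 2.56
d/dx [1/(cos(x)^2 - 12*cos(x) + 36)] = 2*sin(x)/(cos(x) - 6)^3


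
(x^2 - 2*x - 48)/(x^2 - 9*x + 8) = (x + 6)/(x - 1)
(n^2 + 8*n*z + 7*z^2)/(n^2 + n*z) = (n + 7*z)/n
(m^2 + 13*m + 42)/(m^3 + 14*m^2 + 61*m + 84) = (m + 6)/(m^2 + 7*m + 12)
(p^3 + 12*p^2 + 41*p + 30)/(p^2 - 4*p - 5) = (p^2 + 11*p + 30)/(p - 5)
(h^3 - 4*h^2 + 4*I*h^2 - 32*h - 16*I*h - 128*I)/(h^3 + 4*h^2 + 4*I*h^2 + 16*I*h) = (h - 8)/h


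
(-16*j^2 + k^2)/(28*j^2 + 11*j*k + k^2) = (-4*j + k)/(7*j + k)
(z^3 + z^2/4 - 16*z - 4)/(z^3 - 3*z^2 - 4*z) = (z^2 + 17*z/4 + 1)/(z*(z + 1))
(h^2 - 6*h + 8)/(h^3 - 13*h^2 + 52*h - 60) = (h - 4)/(h^2 - 11*h + 30)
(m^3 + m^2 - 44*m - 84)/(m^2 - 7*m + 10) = (m^3 + m^2 - 44*m - 84)/(m^2 - 7*m + 10)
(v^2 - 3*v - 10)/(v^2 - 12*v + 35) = (v + 2)/(v - 7)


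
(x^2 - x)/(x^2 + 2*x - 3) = x/(x + 3)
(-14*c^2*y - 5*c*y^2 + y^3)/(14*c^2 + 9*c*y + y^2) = y*(-7*c + y)/(7*c + y)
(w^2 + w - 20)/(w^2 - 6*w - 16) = (-w^2 - w + 20)/(-w^2 + 6*w + 16)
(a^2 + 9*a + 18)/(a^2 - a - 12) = (a + 6)/(a - 4)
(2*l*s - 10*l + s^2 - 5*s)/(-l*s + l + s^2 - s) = (-2*l*s + 10*l - s^2 + 5*s)/(l*s - l - s^2 + s)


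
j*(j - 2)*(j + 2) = j^3 - 4*j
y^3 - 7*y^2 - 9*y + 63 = (y - 7)*(y - 3)*(y + 3)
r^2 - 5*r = r*(r - 5)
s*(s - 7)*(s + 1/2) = s^3 - 13*s^2/2 - 7*s/2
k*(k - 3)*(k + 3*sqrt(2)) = k^3 - 3*k^2 + 3*sqrt(2)*k^2 - 9*sqrt(2)*k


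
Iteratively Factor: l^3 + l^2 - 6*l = (l)*(l^2 + l - 6) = l*(l + 3)*(l - 2)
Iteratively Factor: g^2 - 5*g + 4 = (g - 4)*(g - 1)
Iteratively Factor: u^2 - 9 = (u + 3)*(u - 3)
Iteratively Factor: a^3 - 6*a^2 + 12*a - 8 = (a - 2)*(a^2 - 4*a + 4) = (a - 2)^2*(a - 2)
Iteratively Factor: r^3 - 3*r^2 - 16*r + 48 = (r - 3)*(r^2 - 16) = (r - 4)*(r - 3)*(r + 4)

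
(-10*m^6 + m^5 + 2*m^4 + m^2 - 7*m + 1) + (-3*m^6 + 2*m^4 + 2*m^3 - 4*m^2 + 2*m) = -13*m^6 + m^5 + 4*m^4 + 2*m^3 - 3*m^2 - 5*m + 1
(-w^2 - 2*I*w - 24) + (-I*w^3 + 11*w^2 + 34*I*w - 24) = -I*w^3 + 10*w^2 + 32*I*w - 48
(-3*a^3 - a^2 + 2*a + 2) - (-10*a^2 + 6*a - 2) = -3*a^3 + 9*a^2 - 4*a + 4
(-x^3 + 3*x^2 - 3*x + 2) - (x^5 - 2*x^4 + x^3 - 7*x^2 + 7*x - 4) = -x^5 + 2*x^4 - 2*x^3 + 10*x^2 - 10*x + 6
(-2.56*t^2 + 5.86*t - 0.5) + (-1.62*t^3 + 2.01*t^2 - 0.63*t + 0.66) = -1.62*t^3 - 0.55*t^2 + 5.23*t + 0.16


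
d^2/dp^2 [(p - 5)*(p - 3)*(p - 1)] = 6*p - 18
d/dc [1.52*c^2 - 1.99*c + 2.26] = 3.04*c - 1.99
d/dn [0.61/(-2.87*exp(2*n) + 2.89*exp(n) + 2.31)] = (3.5014*exp(n) - 1.7629)*exp(n)/(-2.87*exp(2*n) + 2.89*exp(n) + 2.31)^2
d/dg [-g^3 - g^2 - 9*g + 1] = -3*g^2 - 2*g - 9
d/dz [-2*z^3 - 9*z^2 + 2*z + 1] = -6*z^2 - 18*z + 2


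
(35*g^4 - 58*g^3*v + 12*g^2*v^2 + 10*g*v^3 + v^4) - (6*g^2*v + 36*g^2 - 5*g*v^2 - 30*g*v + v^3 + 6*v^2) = 35*g^4 - 58*g^3*v + 12*g^2*v^2 - 6*g^2*v - 36*g^2 + 10*g*v^3 + 5*g*v^2 + 30*g*v + v^4 - v^3 - 6*v^2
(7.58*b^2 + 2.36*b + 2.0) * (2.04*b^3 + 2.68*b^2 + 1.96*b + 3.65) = 15.4632*b^5 + 25.1288*b^4 + 25.2616*b^3 + 37.6526*b^2 + 12.534*b + 7.3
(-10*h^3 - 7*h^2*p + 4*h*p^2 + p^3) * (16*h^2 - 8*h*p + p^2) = -160*h^5 - 32*h^4*p + 110*h^3*p^2 - 23*h^2*p^3 - 4*h*p^4 + p^5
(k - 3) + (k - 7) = 2*k - 10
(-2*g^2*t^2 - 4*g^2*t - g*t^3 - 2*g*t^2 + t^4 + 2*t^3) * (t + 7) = -2*g^2*t^3 - 18*g^2*t^2 - 28*g^2*t - g*t^4 - 9*g*t^3 - 14*g*t^2 + t^5 + 9*t^4 + 14*t^3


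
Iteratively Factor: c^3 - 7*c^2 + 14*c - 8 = (c - 1)*(c^2 - 6*c + 8) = (c - 2)*(c - 1)*(c - 4)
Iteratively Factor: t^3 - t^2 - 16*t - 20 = (t + 2)*(t^2 - 3*t - 10) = (t - 5)*(t + 2)*(t + 2)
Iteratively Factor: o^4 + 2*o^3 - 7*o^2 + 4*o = (o + 4)*(o^3 - 2*o^2 + o) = o*(o + 4)*(o^2 - 2*o + 1) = o*(o - 1)*(o + 4)*(o - 1)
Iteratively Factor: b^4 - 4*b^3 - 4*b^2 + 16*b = (b - 2)*(b^3 - 2*b^2 - 8*b) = (b - 2)*(b + 2)*(b^2 - 4*b) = b*(b - 2)*(b + 2)*(b - 4)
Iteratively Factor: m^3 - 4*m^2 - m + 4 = (m - 1)*(m^2 - 3*m - 4) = (m - 1)*(m + 1)*(m - 4)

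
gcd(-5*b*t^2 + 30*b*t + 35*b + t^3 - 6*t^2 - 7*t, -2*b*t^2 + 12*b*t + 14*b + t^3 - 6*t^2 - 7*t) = t^2 - 6*t - 7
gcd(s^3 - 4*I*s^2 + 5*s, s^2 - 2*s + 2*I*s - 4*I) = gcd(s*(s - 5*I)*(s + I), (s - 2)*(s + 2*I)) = 1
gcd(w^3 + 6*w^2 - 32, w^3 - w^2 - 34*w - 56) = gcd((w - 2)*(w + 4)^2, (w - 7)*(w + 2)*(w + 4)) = w + 4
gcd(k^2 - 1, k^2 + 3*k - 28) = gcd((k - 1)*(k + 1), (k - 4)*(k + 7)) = 1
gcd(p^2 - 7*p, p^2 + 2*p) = p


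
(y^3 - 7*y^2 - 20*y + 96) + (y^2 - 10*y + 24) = y^3 - 6*y^2 - 30*y + 120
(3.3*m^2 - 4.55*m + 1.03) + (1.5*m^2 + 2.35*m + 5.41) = 4.8*m^2 - 2.2*m + 6.44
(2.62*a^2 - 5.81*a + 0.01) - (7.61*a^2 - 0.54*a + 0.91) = -4.99*a^2 - 5.27*a - 0.9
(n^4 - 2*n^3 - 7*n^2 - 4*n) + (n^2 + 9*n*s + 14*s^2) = n^4 - 2*n^3 - 6*n^2 + 9*n*s - 4*n + 14*s^2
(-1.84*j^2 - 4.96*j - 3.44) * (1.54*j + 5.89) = -2.8336*j^3 - 18.476*j^2 - 34.512*j - 20.2616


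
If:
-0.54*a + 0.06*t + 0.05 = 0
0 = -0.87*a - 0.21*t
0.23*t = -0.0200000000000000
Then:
No Solution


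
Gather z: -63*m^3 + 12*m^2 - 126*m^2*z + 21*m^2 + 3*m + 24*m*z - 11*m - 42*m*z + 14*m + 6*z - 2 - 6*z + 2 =-63*m^3 + 33*m^2 + 6*m + z*(-126*m^2 - 18*m)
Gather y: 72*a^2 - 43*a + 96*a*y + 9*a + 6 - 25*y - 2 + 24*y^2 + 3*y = 72*a^2 - 34*a + 24*y^2 + y*(96*a - 22) + 4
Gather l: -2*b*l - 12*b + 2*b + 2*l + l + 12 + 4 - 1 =-10*b + l*(3 - 2*b) + 15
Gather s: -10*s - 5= -10*s - 5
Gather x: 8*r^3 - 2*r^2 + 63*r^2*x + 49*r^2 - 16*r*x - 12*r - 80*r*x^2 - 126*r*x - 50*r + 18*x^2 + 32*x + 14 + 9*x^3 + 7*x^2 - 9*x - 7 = 8*r^3 + 47*r^2 - 62*r + 9*x^3 + x^2*(25 - 80*r) + x*(63*r^2 - 142*r + 23) + 7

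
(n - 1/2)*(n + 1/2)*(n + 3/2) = n^3 + 3*n^2/2 - n/4 - 3/8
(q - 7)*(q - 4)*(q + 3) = q^3 - 8*q^2 - 5*q + 84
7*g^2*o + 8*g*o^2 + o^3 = o*(g + o)*(7*g + o)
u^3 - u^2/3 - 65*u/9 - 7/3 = (u - 3)*(u + 1/3)*(u + 7/3)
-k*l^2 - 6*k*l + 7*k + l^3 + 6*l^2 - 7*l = (-k + l)*(l - 1)*(l + 7)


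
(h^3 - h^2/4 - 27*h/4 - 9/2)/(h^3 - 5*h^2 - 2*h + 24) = (h + 3/4)/(h - 4)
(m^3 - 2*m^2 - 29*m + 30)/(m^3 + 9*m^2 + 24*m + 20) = (m^2 - 7*m + 6)/(m^2 + 4*m + 4)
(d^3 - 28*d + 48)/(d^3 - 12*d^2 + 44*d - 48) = (d + 6)/(d - 6)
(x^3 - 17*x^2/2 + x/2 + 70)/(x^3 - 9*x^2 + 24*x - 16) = (2*x^2 - 9*x - 35)/(2*(x^2 - 5*x + 4))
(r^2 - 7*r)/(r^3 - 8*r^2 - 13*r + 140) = r/(r^2 - r - 20)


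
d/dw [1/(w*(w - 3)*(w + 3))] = 3*(3 - w^2)/(w^2*(w^4 - 18*w^2 + 81))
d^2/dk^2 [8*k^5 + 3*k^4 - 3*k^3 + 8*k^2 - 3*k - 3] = 160*k^3 + 36*k^2 - 18*k + 16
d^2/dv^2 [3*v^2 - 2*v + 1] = 6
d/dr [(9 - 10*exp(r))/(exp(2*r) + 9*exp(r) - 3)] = (10*exp(2*r) - 18*exp(r) - 51)*exp(r)/(exp(4*r) + 18*exp(3*r) + 75*exp(2*r) - 54*exp(r) + 9)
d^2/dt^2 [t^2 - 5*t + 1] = 2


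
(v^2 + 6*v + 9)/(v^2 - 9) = (v + 3)/(v - 3)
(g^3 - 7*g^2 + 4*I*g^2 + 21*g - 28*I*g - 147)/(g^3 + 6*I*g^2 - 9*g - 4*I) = (g^3 + g^2*(-7 + 4*I) + g*(21 - 28*I) - 147)/(g^3 + 6*I*g^2 - 9*g - 4*I)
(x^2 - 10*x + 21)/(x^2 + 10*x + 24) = (x^2 - 10*x + 21)/(x^2 + 10*x + 24)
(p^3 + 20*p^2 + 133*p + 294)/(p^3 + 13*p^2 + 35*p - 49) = (p + 6)/(p - 1)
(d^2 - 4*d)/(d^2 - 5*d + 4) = d/(d - 1)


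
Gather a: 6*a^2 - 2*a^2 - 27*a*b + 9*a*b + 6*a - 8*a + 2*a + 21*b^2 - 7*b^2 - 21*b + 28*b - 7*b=4*a^2 - 18*a*b + 14*b^2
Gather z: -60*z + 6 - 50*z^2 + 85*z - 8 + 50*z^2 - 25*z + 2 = 0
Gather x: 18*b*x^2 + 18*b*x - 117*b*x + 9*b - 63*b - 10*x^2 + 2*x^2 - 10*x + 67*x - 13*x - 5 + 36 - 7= -54*b + x^2*(18*b - 8) + x*(44 - 99*b) + 24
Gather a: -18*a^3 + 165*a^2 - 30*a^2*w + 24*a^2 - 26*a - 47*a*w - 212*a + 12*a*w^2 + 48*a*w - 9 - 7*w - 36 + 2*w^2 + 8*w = -18*a^3 + a^2*(189 - 30*w) + a*(12*w^2 + w - 238) + 2*w^2 + w - 45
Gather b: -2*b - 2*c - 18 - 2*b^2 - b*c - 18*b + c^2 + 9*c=-2*b^2 + b*(-c - 20) + c^2 + 7*c - 18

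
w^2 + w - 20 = (w - 4)*(w + 5)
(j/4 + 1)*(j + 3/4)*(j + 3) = j^3/4 + 31*j^2/16 + 69*j/16 + 9/4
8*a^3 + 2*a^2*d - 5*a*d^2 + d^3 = (-4*a + d)*(-2*a + d)*(a + d)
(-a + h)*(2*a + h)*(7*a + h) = -14*a^3 + 5*a^2*h + 8*a*h^2 + h^3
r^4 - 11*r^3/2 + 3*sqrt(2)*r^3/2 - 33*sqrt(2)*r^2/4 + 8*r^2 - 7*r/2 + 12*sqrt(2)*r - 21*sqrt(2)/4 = (r - 7/2)*(r - 1)^2*(r + 3*sqrt(2)/2)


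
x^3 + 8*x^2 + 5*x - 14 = (x - 1)*(x + 2)*(x + 7)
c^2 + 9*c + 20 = (c + 4)*(c + 5)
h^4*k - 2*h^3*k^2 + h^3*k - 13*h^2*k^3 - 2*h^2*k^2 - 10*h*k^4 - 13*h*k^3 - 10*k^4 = (h - 5*k)*(h + k)*(h + 2*k)*(h*k + k)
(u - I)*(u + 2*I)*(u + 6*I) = u^3 + 7*I*u^2 - 4*u + 12*I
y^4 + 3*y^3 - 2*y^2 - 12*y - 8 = (y - 2)*(y + 1)*(y + 2)^2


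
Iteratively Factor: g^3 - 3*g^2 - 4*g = (g + 1)*(g^2 - 4*g) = (g - 4)*(g + 1)*(g)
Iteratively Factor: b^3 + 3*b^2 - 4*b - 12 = (b + 2)*(b^2 + b - 6) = (b - 2)*(b + 2)*(b + 3)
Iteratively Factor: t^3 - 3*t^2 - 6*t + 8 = (t + 2)*(t^2 - 5*t + 4) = (t - 1)*(t + 2)*(t - 4)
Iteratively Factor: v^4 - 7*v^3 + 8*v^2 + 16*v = (v - 4)*(v^3 - 3*v^2 - 4*v) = (v - 4)*(v + 1)*(v^2 - 4*v) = (v - 4)^2*(v + 1)*(v)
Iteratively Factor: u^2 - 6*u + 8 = (u - 2)*(u - 4)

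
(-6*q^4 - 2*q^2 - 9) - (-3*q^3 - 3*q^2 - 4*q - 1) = -6*q^4 + 3*q^3 + q^2 + 4*q - 8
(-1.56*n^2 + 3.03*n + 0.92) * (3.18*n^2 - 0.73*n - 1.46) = -4.9608*n^4 + 10.7742*n^3 + 2.9913*n^2 - 5.0954*n - 1.3432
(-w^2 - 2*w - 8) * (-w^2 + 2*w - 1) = w^4 + 5*w^2 - 14*w + 8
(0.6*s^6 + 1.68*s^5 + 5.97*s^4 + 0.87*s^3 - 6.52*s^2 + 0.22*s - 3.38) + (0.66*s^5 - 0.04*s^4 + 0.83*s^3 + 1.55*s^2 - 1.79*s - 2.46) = 0.6*s^6 + 2.34*s^5 + 5.93*s^4 + 1.7*s^3 - 4.97*s^2 - 1.57*s - 5.84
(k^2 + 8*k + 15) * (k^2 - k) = k^4 + 7*k^3 + 7*k^2 - 15*k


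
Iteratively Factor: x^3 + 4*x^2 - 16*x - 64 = (x - 4)*(x^2 + 8*x + 16) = (x - 4)*(x + 4)*(x + 4)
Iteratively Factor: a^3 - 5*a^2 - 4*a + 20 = (a - 5)*(a^2 - 4) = (a - 5)*(a - 2)*(a + 2)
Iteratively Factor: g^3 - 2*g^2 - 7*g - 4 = (g + 1)*(g^2 - 3*g - 4) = (g + 1)^2*(g - 4)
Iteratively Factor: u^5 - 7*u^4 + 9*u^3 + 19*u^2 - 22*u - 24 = (u - 2)*(u^4 - 5*u^3 - u^2 + 17*u + 12) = (u - 4)*(u - 2)*(u^3 - u^2 - 5*u - 3) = (u - 4)*(u - 2)*(u + 1)*(u^2 - 2*u - 3) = (u - 4)*(u - 3)*(u - 2)*(u + 1)*(u + 1)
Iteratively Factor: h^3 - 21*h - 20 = (h + 1)*(h^2 - h - 20) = (h - 5)*(h + 1)*(h + 4)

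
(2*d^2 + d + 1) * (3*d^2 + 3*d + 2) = 6*d^4 + 9*d^3 + 10*d^2 + 5*d + 2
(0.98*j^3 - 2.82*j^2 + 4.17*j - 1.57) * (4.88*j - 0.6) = 4.7824*j^4 - 14.3496*j^3 + 22.0416*j^2 - 10.1636*j + 0.942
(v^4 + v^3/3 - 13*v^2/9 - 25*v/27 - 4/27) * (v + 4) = v^5 + 13*v^4/3 - v^3/9 - 181*v^2/27 - 104*v/27 - 16/27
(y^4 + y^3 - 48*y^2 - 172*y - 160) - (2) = y^4 + y^3 - 48*y^2 - 172*y - 162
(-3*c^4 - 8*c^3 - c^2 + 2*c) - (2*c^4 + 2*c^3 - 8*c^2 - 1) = -5*c^4 - 10*c^3 + 7*c^2 + 2*c + 1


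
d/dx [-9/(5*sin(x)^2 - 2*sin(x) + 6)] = 18*(5*sin(x) - 1)*cos(x)/(5*sin(x)^2 - 2*sin(x) + 6)^2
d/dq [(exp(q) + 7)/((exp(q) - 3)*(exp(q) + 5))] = (-exp(2*q) - 14*exp(q) - 29)*exp(q)/(exp(4*q) + 4*exp(3*q) - 26*exp(2*q) - 60*exp(q) + 225)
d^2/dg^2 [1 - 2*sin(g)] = 2*sin(g)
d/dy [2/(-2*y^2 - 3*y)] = 2*(4*y + 3)/(y^2*(2*y + 3)^2)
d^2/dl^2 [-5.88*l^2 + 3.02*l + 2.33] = -11.7600000000000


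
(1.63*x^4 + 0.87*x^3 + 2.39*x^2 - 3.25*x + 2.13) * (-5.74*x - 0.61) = -9.3562*x^5 - 5.9881*x^4 - 14.2493*x^3 + 17.1971*x^2 - 10.2437*x - 1.2993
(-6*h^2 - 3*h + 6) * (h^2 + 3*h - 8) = -6*h^4 - 21*h^3 + 45*h^2 + 42*h - 48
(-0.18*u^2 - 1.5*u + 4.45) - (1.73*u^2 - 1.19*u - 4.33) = -1.91*u^2 - 0.31*u + 8.78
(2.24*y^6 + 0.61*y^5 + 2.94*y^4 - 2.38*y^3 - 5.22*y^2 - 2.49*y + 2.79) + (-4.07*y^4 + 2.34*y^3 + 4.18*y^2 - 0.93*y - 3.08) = 2.24*y^6 + 0.61*y^5 - 1.13*y^4 - 0.04*y^3 - 1.04*y^2 - 3.42*y - 0.29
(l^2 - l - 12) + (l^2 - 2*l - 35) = 2*l^2 - 3*l - 47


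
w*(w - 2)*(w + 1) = w^3 - w^2 - 2*w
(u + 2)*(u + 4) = u^2 + 6*u + 8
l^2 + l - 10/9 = (l - 2/3)*(l + 5/3)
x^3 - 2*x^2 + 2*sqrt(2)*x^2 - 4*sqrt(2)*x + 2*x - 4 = (x - 2)*(x + sqrt(2))^2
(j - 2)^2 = j^2 - 4*j + 4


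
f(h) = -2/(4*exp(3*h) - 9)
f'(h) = 24*exp(3*h)/(4*exp(3*h) - 9)^2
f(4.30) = -0.00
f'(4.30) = 0.00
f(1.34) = -0.01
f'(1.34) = 0.03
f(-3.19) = 0.22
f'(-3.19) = 0.00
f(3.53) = -0.00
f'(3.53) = 0.00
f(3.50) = -0.00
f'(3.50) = 0.00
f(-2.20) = 0.22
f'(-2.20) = 0.00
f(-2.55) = 0.22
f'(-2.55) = 0.00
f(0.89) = -0.04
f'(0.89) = 0.15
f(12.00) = 0.00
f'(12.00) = 0.00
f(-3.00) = 0.22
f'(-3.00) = 0.00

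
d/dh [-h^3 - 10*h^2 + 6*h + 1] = -3*h^2 - 20*h + 6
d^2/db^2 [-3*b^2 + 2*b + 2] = -6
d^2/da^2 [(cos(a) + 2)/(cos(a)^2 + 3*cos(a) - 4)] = (-9*(1 - cos(2*a))^2*cos(a)/4 - 5*(1 - cos(2*a))^2/4 - 19*cos(a)/2 - 30*cos(2*a) - 12*cos(3*a) + cos(5*a)/2 + 51)/((cos(a) - 1)^3*(cos(a) + 4)^3)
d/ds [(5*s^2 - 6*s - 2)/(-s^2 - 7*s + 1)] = (-41*s^2 + 6*s - 20)/(s^4 + 14*s^3 + 47*s^2 - 14*s + 1)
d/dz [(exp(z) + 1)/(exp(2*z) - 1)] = -exp(z)/(exp(2*z) - 2*exp(z) + 1)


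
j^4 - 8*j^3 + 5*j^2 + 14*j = j*(j - 7)*(j - 2)*(j + 1)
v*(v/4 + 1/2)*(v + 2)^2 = v^4/4 + 3*v^3/2 + 3*v^2 + 2*v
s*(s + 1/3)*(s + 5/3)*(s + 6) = s^4 + 8*s^3 + 113*s^2/9 + 10*s/3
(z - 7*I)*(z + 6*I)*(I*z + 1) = I*z^3 + 2*z^2 + 41*I*z + 42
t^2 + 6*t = t*(t + 6)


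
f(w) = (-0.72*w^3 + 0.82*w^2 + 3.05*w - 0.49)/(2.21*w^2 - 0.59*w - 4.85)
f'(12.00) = -0.33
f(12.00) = -3.56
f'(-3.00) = -0.43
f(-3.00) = 1.02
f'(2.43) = -1.16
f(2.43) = 0.21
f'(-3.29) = -0.40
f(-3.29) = 1.14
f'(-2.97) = -0.43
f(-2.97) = 1.01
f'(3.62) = -0.47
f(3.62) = -0.59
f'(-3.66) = -0.38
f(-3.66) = 1.29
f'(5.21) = -0.37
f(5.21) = -1.23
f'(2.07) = -3.01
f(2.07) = 0.87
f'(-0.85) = -1.21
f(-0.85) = 0.74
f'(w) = (0.59 - 4.42*w)*(-0.72*w^3 + 0.82*w^2 + 3.05*w - 0.49)/(2.21*w^2 - 0.59*w - 4.85)^2 + (-2.16*w^2 + 1.64*w + 3.05)/(2.21*w^2 - 0.59*w - 4.85) = (-1.5912*w^4 + 0.8496*w^3 + 3.2517*w^2 - 5.7882*w - 15.0816)/(4.8841*w^4 - 2.6078*w^3 - 21.0889*w^2 + 5.723*w + 23.5225)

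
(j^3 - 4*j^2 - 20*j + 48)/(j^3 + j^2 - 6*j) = (j^2 - 2*j - 24)/(j*(j + 3))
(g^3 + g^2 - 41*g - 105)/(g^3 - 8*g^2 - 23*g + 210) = (g + 3)/(g - 6)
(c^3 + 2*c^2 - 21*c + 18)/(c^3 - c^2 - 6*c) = (c^2 + 5*c - 6)/(c*(c + 2))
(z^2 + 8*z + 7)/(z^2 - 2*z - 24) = (z^2 + 8*z + 7)/(z^2 - 2*z - 24)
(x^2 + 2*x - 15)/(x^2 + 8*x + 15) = (x - 3)/(x + 3)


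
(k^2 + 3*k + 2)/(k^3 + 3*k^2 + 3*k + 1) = (k + 2)/(k^2 + 2*k + 1)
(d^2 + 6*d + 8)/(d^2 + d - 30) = (d^2 + 6*d + 8)/(d^2 + d - 30)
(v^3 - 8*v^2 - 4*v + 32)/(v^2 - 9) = (v^3 - 8*v^2 - 4*v + 32)/(v^2 - 9)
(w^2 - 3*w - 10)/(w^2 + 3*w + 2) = (w - 5)/(w + 1)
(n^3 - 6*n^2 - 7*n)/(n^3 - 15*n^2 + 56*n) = (n + 1)/(n - 8)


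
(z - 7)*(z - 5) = z^2 - 12*z + 35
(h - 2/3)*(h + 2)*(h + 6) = h^3 + 22*h^2/3 + 20*h/3 - 8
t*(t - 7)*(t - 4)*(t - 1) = t^4 - 12*t^3 + 39*t^2 - 28*t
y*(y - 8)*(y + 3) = y^3 - 5*y^2 - 24*y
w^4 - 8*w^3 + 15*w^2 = w^2*(w - 5)*(w - 3)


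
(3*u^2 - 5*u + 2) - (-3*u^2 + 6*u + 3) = 6*u^2 - 11*u - 1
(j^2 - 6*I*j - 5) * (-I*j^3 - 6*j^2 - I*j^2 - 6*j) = -I*j^5 - 12*j^4 - I*j^4 - 12*j^3 + 41*I*j^3 + 30*j^2 + 41*I*j^2 + 30*j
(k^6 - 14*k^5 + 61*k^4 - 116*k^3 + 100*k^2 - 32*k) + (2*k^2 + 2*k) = k^6 - 14*k^5 + 61*k^4 - 116*k^3 + 102*k^2 - 30*k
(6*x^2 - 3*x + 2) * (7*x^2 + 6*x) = 42*x^4 + 15*x^3 - 4*x^2 + 12*x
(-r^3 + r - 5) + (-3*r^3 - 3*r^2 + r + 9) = -4*r^3 - 3*r^2 + 2*r + 4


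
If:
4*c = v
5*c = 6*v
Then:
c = 0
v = 0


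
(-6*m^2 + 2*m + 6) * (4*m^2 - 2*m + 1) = -24*m^4 + 20*m^3 + 14*m^2 - 10*m + 6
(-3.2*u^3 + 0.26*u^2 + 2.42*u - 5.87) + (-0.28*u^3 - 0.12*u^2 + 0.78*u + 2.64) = -3.48*u^3 + 0.14*u^2 + 3.2*u - 3.23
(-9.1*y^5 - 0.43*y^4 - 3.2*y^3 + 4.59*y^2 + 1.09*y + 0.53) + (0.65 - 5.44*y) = -9.1*y^5 - 0.43*y^4 - 3.2*y^3 + 4.59*y^2 - 4.35*y + 1.18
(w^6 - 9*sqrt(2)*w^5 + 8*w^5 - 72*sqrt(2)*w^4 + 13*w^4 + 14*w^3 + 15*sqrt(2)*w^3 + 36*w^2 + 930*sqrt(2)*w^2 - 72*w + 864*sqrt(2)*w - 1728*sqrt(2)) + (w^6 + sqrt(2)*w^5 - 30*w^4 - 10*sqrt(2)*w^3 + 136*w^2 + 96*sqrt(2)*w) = 2*w^6 - 8*sqrt(2)*w^5 + 8*w^5 - 72*sqrt(2)*w^4 - 17*w^4 + 5*sqrt(2)*w^3 + 14*w^3 + 172*w^2 + 930*sqrt(2)*w^2 - 72*w + 960*sqrt(2)*w - 1728*sqrt(2)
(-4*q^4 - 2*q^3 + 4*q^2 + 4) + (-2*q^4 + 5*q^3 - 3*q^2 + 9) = -6*q^4 + 3*q^3 + q^2 + 13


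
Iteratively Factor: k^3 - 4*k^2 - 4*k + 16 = (k - 2)*(k^2 - 2*k - 8) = (k - 4)*(k - 2)*(k + 2)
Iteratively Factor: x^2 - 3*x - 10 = (x - 5)*(x + 2)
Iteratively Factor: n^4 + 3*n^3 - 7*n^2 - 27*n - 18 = (n + 2)*(n^3 + n^2 - 9*n - 9) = (n - 3)*(n + 2)*(n^2 + 4*n + 3) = (n - 3)*(n + 1)*(n + 2)*(n + 3)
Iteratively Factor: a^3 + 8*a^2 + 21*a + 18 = (a + 3)*(a^2 + 5*a + 6) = (a + 2)*(a + 3)*(a + 3)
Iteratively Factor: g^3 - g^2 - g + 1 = (g + 1)*(g^2 - 2*g + 1) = (g - 1)*(g + 1)*(g - 1)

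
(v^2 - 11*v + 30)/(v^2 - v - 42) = (-v^2 + 11*v - 30)/(-v^2 + v + 42)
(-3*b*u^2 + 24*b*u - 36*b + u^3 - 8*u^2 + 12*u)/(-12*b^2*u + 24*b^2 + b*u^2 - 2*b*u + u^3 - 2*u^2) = (u - 6)/(4*b + u)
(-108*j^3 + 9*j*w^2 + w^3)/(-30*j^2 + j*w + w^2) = (-18*j^2 + 3*j*w + w^2)/(-5*j + w)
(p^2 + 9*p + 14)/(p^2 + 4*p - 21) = (p + 2)/(p - 3)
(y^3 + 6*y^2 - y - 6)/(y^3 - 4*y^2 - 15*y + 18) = (y^2 + 7*y + 6)/(y^2 - 3*y - 18)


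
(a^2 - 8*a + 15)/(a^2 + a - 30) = (a - 3)/(a + 6)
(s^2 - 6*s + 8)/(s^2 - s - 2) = (s - 4)/(s + 1)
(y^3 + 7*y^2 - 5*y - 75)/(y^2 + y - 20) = (y^2 + 2*y - 15)/(y - 4)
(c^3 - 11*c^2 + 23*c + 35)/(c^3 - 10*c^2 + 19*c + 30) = (c - 7)/(c - 6)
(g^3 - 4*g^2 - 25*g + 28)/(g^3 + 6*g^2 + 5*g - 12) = (g - 7)/(g + 3)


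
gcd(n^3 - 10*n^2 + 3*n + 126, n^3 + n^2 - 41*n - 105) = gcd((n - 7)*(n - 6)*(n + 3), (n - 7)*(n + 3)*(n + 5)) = n^2 - 4*n - 21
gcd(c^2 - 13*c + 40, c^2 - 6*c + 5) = c - 5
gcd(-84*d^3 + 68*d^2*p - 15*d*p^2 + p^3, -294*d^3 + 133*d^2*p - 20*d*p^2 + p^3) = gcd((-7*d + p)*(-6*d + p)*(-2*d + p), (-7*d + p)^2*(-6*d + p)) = 42*d^2 - 13*d*p + p^2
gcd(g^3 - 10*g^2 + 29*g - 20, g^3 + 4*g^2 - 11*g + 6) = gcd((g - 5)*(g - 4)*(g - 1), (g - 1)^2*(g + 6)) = g - 1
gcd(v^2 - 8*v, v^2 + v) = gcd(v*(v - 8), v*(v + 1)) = v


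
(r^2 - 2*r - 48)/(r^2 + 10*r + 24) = (r - 8)/(r + 4)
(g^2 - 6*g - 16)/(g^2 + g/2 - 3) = 2*(g - 8)/(2*g - 3)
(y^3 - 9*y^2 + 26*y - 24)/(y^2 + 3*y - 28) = (y^2 - 5*y + 6)/(y + 7)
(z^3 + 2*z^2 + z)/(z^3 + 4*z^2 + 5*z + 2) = z/(z + 2)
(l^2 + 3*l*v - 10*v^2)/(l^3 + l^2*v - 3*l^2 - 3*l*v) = (l^2 + 3*l*v - 10*v^2)/(l*(l^2 + l*v - 3*l - 3*v))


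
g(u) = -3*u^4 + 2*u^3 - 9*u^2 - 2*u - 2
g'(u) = -12*u^3 + 6*u^2 - 18*u - 2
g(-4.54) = -1640.09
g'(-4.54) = 1326.31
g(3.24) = -365.53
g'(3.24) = -405.48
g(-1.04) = -15.41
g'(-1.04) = 36.71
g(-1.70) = -59.49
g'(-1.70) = 104.90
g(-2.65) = -245.07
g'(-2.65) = 311.15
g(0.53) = -5.53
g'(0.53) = -11.64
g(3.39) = -430.50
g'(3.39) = -461.57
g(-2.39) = -173.82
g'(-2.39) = 239.12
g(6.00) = -3794.00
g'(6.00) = -2486.00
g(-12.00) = -66938.00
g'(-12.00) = 21814.00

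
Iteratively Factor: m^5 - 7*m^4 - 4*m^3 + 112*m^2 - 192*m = (m + 4)*(m^4 - 11*m^3 + 40*m^2 - 48*m) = (m - 4)*(m + 4)*(m^3 - 7*m^2 + 12*m) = m*(m - 4)*(m + 4)*(m^2 - 7*m + 12) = m*(m - 4)*(m - 3)*(m + 4)*(m - 4)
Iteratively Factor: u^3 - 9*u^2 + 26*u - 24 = (u - 2)*(u^2 - 7*u + 12) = (u - 4)*(u - 2)*(u - 3)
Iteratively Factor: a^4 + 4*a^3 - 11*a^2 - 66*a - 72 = (a - 4)*(a^3 + 8*a^2 + 21*a + 18) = (a - 4)*(a + 3)*(a^2 + 5*a + 6) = (a - 4)*(a + 2)*(a + 3)*(a + 3)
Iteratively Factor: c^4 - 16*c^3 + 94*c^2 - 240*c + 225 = (c - 5)*(c^3 - 11*c^2 + 39*c - 45) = (c - 5)*(c - 3)*(c^2 - 8*c + 15) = (c - 5)^2*(c - 3)*(c - 3)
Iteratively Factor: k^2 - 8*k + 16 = (k - 4)*(k - 4)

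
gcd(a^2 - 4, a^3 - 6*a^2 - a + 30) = a + 2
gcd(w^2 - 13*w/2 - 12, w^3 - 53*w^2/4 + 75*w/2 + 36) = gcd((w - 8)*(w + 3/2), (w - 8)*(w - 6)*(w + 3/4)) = w - 8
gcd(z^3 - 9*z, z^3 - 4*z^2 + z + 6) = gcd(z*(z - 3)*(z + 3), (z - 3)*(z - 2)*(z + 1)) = z - 3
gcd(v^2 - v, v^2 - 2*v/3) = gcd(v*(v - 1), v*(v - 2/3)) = v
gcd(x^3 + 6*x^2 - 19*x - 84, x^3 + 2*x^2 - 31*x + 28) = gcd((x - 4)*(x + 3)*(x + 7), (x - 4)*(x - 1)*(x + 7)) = x^2 + 3*x - 28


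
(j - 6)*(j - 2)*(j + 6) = j^3 - 2*j^2 - 36*j + 72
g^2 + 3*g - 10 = (g - 2)*(g + 5)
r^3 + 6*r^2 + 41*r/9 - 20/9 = (r - 1/3)*(r + 4/3)*(r + 5)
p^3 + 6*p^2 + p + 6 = (p + 6)*(p - I)*(p + I)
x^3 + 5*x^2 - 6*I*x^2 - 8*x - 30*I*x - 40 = (x + 5)*(x - 4*I)*(x - 2*I)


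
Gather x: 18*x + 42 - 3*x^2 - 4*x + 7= -3*x^2 + 14*x + 49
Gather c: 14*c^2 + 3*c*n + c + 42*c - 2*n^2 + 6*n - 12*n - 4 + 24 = 14*c^2 + c*(3*n + 43) - 2*n^2 - 6*n + 20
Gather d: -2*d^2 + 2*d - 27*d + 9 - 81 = -2*d^2 - 25*d - 72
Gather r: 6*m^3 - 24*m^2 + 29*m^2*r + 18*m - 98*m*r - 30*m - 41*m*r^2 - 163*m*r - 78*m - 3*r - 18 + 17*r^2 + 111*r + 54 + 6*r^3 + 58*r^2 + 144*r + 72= 6*m^3 - 24*m^2 - 90*m + 6*r^3 + r^2*(75 - 41*m) + r*(29*m^2 - 261*m + 252) + 108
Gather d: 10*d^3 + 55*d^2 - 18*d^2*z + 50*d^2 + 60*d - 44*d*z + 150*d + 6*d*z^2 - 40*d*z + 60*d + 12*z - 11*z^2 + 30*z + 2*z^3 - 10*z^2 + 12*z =10*d^3 + d^2*(105 - 18*z) + d*(6*z^2 - 84*z + 270) + 2*z^3 - 21*z^2 + 54*z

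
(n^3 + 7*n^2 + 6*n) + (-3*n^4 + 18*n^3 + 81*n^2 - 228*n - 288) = -3*n^4 + 19*n^3 + 88*n^2 - 222*n - 288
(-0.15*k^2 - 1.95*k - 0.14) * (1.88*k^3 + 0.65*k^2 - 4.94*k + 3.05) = -0.282*k^5 - 3.7635*k^4 - 0.7897*k^3 + 9.0845*k^2 - 5.2559*k - 0.427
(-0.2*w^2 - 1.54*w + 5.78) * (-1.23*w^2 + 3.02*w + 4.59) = 0.246*w^4 + 1.2902*w^3 - 12.6782*w^2 + 10.387*w + 26.5302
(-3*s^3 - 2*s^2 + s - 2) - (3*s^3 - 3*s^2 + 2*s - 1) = -6*s^3 + s^2 - s - 1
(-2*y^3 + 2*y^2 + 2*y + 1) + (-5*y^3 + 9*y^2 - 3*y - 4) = -7*y^3 + 11*y^2 - y - 3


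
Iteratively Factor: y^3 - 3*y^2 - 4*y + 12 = (y - 3)*(y^2 - 4) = (y - 3)*(y + 2)*(y - 2)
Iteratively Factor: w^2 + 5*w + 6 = (w + 3)*(w + 2)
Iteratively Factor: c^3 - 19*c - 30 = (c + 3)*(c^2 - 3*c - 10) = (c - 5)*(c + 3)*(c + 2)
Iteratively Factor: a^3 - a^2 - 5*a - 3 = (a + 1)*(a^2 - 2*a - 3) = (a + 1)^2*(a - 3)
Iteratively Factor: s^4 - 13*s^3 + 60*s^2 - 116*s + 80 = (s - 4)*(s^3 - 9*s^2 + 24*s - 20) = (s - 4)*(s - 2)*(s^2 - 7*s + 10) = (s - 5)*(s - 4)*(s - 2)*(s - 2)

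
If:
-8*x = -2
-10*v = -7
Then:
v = 7/10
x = 1/4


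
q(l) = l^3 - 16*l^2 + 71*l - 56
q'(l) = 3*l^2 - 32*l + 71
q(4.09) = 35.16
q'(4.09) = -9.70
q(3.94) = 36.53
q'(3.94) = -8.51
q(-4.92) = -911.72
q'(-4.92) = 301.06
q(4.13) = 34.76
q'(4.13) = -9.99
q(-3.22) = -483.90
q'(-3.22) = 205.15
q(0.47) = -26.06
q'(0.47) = 56.62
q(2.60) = 38.02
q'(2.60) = 8.08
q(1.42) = 15.42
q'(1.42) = 31.61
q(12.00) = 220.00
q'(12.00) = 119.00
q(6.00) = 10.00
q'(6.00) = -13.00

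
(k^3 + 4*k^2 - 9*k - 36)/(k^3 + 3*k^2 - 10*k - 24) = (k + 3)/(k + 2)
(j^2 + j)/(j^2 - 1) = j/(j - 1)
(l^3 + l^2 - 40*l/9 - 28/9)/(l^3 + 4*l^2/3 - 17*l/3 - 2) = (9*l^2 + 27*l + 14)/(3*(3*l^2 + 10*l + 3))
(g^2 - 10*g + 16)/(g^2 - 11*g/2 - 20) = 2*(g - 2)/(2*g + 5)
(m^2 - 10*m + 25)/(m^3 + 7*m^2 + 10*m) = (m^2 - 10*m + 25)/(m*(m^2 + 7*m + 10))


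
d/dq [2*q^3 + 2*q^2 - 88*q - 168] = 6*q^2 + 4*q - 88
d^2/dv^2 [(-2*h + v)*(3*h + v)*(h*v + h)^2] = h^2*(-12*h^2 + 6*h*v + 4*h + 12*v^2 + 12*v + 2)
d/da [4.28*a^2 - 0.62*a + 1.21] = 8.56*a - 0.62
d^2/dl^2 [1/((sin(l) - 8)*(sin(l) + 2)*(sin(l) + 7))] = (-9*sin(l)^6 - 11*sin(l)^5 + 124*sin(l)^4 - 818*sin(l)^3 - 4154*sin(l)^2 + 6820*sin(l) + 6952)/((sin(l) - 8)^3*(sin(l) + 2)^3*(sin(l) + 7)^3)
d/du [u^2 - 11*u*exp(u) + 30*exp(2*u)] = -11*u*exp(u) + 2*u + 60*exp(2*u) - 11*exp(u)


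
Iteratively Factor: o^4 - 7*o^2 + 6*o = (o - 2)*(o^3 + 2*o^2 - 3*o) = (o - 2)*(o - 1)*(o^2 + 3*o) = o*(o - 2)*(o - 1)*(o + 3)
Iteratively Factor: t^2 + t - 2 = (t + 2)*(t - 1)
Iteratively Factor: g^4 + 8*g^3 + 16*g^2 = (g + 4)*(g^3 + 4*g^2) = g*(g + 4)*(g^2 + 4*g) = g^2*(g + 4)*(g + 4)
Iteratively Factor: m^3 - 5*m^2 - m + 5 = (m - 1)*(m^2 - 4*m - 5) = (m - 5)*(m - 1)*(m + 1)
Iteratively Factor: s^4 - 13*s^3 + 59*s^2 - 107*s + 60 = (s - 5)*(s^3 - 8*s^2 + 19*s - 12) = (s - 5)*(s - 4)*(s^2 - 4*s + 3) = (s - 5)*(s - 4)*(s - 3)*(s - 1)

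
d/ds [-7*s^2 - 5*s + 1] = -14*s - 5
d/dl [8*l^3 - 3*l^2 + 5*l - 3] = 24*l^2 - 6*l + 5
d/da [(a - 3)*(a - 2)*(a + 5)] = 3*a^2 - 19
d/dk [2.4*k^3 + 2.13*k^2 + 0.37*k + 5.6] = 7.2*k^2 + 4.26*k + 0.37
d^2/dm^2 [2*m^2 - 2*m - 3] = 4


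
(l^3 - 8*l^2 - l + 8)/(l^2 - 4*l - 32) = (l^2 - 1)/(l + 4)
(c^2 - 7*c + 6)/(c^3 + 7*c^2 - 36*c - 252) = (c - 1)/(c^2 + 13*c + 42)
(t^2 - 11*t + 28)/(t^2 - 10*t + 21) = (t - 4)/(t - 3)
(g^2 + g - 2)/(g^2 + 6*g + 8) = (g - 1)/(g + 4)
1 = 1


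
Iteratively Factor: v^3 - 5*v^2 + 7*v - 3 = (v - 1)*(v^2 - 4*v + 3) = (v - 3)*(v - 1)*(v - 1)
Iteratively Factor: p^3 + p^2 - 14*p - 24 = (p - 4)*(p^2 + 5*p + 6) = (p - 4)*(p + 3)*(p + 2)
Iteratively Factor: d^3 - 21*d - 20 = (d + 4)*(d^2 - 4*d - 5) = (d - 5)*(d + 4)*(d + 1)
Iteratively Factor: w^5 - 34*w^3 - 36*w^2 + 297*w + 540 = (w + 3)*(w^4 - 3*w^3 - 25*w^2 + 39*w + 180) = (w + 3)^2*(w^3 - 6*w^2 - 7*w + 60) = (w - 5)*(w + 3)^2*(w^2 - w - 12) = (w - 5)*(w + 3)^3*(w - 4)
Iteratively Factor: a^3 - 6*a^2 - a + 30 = (a - 5)*(a^2 - a - 6) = (a - 5)*(a + 2)*(a - 3)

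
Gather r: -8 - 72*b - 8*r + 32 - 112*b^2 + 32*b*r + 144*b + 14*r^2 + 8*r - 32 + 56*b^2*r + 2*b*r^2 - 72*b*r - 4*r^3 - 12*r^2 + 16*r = -112*b^2 + 72*b - 4*r^3 + r^2*(2*b + 2) + r*(56*b^2 - 40*b + 16) - 8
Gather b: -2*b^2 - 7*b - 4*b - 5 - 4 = -2*b^2 - 11*b - 9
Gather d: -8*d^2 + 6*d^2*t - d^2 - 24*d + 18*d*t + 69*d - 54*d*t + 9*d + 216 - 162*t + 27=d^2*(6*t - 9) + d*(54 - 36*t) - 162*t + 243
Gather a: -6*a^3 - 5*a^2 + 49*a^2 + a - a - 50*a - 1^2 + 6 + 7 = -6*a^3 + 44*a^2 - 50*a + 12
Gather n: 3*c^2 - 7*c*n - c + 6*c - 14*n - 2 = 3*c^2 + 5*c + n*(-7*c - 14) - 2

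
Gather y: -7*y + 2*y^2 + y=2*y^2 - 6*y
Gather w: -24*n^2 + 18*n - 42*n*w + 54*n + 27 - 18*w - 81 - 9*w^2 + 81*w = -24*n^2 + 72*n - 9*w^2 + w*(63 - 42*n) - 54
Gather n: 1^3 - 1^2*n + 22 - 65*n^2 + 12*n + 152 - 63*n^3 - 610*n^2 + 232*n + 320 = -63*n^3 - 675*n^2 + 243*n + 495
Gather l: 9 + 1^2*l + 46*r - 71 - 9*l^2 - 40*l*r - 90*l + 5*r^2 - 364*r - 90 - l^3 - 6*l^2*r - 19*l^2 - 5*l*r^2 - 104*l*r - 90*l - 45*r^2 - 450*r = -l^3 + l^2*(-6*r - 28) + l*(-5*r^2 - 144*r - 179) - 40*r^2 - 768*r - 152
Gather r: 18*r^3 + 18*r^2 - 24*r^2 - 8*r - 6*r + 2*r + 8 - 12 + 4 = 18*r^3 - 6*r^2 - 12*r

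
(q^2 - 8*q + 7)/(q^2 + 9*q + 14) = (q^2 - 8*q + 7)/(q^2 + 9*q + 14)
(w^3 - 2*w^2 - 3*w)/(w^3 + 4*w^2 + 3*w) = (w - 3)/(w + 3)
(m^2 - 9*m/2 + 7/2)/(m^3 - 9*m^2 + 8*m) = (m - 7/2)/(m*(m - 8))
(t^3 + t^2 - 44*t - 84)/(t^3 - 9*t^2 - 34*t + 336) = (t + 2)/(t - 8)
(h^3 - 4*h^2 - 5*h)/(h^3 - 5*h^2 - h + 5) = h/(h - 1)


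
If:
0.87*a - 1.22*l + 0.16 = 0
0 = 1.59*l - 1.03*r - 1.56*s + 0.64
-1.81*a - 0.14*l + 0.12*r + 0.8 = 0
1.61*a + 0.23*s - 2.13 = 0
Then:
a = -1.59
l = -1.00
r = -31.78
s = 20.38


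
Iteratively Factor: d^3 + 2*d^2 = (d)*(d^2 + 2*d) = d*(d + 2)*(d)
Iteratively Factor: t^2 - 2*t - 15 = (t + 3)*(t - 5)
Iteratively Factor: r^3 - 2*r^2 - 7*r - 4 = (r - 4)*(r^2 + 2*r + 1) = (r - 4)*(r + 1)*(r + 1)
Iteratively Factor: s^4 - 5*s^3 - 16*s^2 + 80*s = (s - 5)*(s^3 - 16*s) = s*(s - 5)*(s^2 - 16) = s*(s - 5)*(s - 4)*(s + 4)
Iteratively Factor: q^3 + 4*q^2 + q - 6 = (q + 3)*(q^2 + q - 2) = (q + 2)*(q + 3)*(q - 1)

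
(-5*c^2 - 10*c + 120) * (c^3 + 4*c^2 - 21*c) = -5*c^5 - 30*c^4 + 185*c^3 + 690*c^2 - 2520*c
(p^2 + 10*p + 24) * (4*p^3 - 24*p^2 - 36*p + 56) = 4*p^5 + 16*p^4 - 180*p^3 - 880*p^2 - 304*p + 1344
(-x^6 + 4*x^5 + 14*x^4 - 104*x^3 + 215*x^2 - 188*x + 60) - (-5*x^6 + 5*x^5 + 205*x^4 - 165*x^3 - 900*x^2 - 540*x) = 4*x^6 - x^5 - 191*x^4 + 61*x^3 + 1115*x^2 + 352*x + 60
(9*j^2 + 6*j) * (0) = 0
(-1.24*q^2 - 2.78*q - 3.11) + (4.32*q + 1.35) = -1.24*q^2 + 1.54*q - 1.76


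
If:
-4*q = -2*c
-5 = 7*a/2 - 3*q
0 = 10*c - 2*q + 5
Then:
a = -5/3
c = -5/9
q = -5/18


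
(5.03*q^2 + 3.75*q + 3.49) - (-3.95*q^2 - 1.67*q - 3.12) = 8.98*q^2 + 5.42*q + 6.61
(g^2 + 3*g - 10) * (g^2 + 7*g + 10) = g^4 + 10*g^3 + 21*g^2 - 40*g - 100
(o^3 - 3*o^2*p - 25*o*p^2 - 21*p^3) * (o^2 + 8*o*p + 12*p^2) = o^5 + 5*o^4*p - 37*o^3*p^2 - 257*o^2*p^3 - 468*o*p^4 - 252*p^5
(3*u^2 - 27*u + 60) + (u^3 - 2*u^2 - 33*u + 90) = u^3 + u^2 - 60*u + 150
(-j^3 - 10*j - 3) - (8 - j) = -j^3 - 9*j - 11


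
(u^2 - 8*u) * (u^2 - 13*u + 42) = u^4 - 21*u^3 + 146*u^2 - 336*u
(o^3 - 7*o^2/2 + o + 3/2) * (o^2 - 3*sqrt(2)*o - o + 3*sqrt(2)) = o^5 - 9*o^4/2 - 3*sqrt(2)*o^4 + 9*o^3/2 + 27*sqrt(2)*o^3/2 - 27*sqrt(2)*o^2/2 + o^2/2 - 3*sqrt(2)*o/2 - 3*o/2 + 9*sqrt(2)/2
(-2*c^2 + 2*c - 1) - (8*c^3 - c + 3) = -8*c^3 - 2*c^2 + 3*c - 4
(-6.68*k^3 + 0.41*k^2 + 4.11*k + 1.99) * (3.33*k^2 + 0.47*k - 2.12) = -22.2444*k^5 - 1.7743*k^4 + 28.0406*k^3 + 7.6892*k^2 - 7.7779*k - 4.2188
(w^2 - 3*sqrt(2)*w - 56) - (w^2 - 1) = -3*sqrt(2)*w - 55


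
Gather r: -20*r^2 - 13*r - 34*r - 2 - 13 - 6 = -20*r^2 - 47*r - 21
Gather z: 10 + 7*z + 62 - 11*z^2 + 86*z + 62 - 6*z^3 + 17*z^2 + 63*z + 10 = -6*z^3 + 6*z^2 + 156*z + 144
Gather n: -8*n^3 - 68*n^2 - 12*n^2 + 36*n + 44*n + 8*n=-8*n^3 - 80*n^2 + 88*n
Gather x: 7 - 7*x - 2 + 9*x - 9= 2*x - 4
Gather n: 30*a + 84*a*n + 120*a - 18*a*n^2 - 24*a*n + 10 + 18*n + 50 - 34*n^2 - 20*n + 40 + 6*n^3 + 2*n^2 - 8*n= 150*a + 6*n^3 + n^2*(-18*a - 32) + n*(60*a - 10) + 100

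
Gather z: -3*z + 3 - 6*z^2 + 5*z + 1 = -6*z^2 + 2*z + 4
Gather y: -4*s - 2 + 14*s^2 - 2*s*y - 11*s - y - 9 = 14*s^2 - 15*s + y*(-2*s - 1) - 11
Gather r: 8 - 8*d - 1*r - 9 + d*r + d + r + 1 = d*r - 7*d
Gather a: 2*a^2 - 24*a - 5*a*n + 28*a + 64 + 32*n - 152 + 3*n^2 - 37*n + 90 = 2*a^2 + a*(4 - 5*n) + 3*n^2 - 5*n + 2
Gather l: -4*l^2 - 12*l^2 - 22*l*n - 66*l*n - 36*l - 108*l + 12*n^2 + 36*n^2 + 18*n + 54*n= -16*l^2 + l*(-88*n - 144) + 48*n^2 + 72*n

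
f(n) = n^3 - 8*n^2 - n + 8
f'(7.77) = 55.80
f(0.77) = 2.94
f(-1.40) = -9.02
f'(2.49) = -22.24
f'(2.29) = -21.91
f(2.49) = -28.65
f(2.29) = -24.23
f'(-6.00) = 203.00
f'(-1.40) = 27.28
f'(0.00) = -1.00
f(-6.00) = -490.00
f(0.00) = 8.00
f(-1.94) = -27.47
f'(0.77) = -11.54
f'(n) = 3*n^2 - 16*n - 1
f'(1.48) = -18.11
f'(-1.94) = 41.33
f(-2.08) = -33.53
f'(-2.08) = 45.26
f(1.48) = -7.76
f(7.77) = -13.66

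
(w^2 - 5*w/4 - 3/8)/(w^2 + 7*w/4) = (8*w^2 - 10*w - 3)/(2*w*(4*w + 7))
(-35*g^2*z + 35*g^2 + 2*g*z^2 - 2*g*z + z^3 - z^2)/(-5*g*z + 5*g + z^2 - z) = 7*g + z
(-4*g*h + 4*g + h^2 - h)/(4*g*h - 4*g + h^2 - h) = (-4*g + h)/(4*g + h)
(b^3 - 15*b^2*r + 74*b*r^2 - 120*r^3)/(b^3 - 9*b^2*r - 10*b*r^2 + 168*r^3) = (-b^2 + 9*b*r - 20*r^2)/(-b^2 + 3*b*r + 28*r^2)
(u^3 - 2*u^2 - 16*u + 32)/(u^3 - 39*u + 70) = (u^2 - 16)/(u^2 + 2*u - 35)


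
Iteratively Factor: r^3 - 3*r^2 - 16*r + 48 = (r - 4)*(r^2 + r - 12) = (r - 4)*(r - 3)*(r + 4)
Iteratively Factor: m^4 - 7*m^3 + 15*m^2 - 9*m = (m - 1)*(m^3 - 6*m^2 + 9*m) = m*(m - 1)*(m^2 - 6*m + 9) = m*(m - 3)*(m - 1)*(m - 3)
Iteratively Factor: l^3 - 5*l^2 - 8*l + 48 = (l - 4)*(l^2 - l - 12) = (l - 4)*(l + 3)*(l - 4)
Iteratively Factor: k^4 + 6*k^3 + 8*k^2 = (k + 4)*(k^3 + 2*k^2) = (k + 2)*(k + 4)*(k^2) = k*(k + 2)*(k + 4)*(k)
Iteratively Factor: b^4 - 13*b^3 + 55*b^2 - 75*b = (b - 3)*(b^3 - 10*b^2 + 25*b) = (b - 5)*(b - 3)*(b^2 - 5*b) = b*(b - 5)*(b - 3)*(b - 5)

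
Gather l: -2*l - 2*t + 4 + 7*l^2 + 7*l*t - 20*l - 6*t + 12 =7*l^2 + l*(7*t - 22) - 8*t + 16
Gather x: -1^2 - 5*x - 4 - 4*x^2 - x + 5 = -4*x^2 - 6*x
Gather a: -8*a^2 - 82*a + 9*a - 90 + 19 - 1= -8*a^2 - 73*a - 72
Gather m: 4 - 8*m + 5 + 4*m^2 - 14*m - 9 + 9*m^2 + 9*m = 13*m^2 - 13*m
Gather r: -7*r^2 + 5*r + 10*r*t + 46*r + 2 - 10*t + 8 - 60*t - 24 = -7*r^2 + r*(10*t + 51) - 70*t - 14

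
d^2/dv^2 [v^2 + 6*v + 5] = 2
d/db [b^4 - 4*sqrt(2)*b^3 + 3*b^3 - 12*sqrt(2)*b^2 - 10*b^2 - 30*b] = 4*b^3 - 12*sqrt(2)*b^2 + 9*b^2 - 24*sqrt(2)*b - 20*b - 30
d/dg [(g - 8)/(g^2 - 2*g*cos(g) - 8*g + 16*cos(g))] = -(2*sin(g) + 1)/(g - 2*cos(g))^2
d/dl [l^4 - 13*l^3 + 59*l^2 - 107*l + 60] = 4*l^3 - 39*l^2 + 118*l - 107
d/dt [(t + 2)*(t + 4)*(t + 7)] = 3*t^2 + 26*t + 50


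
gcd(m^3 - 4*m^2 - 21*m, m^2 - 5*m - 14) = m - 7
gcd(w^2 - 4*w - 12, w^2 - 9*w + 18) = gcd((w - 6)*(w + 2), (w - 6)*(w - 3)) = w - 6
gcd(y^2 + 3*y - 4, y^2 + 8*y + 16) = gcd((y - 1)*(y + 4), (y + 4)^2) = y + 4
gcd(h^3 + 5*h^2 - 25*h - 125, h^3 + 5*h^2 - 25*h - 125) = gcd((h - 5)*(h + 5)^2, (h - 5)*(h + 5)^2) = h^3 + 5*h^2 - 25*h - 125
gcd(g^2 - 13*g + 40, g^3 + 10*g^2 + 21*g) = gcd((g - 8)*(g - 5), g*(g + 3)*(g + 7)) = 1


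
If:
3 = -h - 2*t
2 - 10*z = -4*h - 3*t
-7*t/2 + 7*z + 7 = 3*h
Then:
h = -21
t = 9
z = -11/2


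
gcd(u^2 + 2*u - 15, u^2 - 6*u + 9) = u - 3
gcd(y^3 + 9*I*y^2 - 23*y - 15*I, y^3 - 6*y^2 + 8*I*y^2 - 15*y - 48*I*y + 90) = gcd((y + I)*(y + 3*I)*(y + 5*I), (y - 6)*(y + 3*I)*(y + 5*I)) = y^2 + 8*I*y - 15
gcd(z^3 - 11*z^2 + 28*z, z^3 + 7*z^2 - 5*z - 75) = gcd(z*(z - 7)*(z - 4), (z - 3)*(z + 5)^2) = 1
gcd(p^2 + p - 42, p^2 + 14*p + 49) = p + 7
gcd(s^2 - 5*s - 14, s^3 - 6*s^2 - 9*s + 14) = s^2 - 5*s - 14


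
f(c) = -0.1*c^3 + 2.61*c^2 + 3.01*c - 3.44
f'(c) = -0.3*c^2 + 5.22*c + 3.01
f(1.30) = 4.66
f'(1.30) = 9.29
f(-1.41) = -2.21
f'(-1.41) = -4.95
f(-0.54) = -4.29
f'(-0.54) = 0.10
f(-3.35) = 19.53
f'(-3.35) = -17.84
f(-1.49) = -1.80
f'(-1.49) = -5.43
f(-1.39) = -2.31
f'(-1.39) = -4.83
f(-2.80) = 10.79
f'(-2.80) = -13.96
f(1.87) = 10.66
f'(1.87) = 11.72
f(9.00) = 162.16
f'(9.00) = 25.69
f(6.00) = 86.98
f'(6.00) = 23.53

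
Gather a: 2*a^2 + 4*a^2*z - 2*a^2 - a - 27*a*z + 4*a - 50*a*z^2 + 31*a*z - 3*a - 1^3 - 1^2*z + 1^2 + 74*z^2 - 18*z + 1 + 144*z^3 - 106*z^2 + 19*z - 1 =4*a^2*z + a*(-50*z^2 + 4*z) + 144*z^3 - 32*z^2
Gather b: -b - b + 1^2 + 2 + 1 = 4 - 2*b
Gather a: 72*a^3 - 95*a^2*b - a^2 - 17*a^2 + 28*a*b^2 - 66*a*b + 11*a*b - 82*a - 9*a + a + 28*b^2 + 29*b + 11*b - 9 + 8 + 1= 72*a^3 + a^2*(-95*b - 18) + a*(28*b^2 - 55*b - 90) + 28*b^2 + 40*b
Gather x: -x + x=0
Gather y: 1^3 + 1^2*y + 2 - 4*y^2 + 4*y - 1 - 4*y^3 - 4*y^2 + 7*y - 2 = -4*y^3 - 8*y^2 + 12*y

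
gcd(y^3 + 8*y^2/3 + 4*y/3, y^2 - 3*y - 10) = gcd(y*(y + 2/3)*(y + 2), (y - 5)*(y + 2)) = y + 2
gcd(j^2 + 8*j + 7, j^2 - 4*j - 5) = j + 1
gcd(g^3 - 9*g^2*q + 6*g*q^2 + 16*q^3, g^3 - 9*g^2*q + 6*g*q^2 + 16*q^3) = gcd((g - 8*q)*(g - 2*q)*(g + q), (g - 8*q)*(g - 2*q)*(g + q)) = g^3 - 9*g^2*q + 6*g*q^2 + 16*q^3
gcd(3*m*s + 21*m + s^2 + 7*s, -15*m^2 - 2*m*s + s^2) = 3*m + s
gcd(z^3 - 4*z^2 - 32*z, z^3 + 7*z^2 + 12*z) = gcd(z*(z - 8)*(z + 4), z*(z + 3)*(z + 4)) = z^2 + 4*z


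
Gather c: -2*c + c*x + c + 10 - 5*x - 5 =c*(x - 1) - 5*x + 5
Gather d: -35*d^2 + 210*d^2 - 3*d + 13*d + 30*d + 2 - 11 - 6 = 175*d^2 + 40*d - 15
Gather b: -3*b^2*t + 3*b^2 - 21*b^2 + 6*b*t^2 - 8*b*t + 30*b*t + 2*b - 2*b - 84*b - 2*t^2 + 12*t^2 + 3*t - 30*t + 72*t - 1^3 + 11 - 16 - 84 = b^2*(-3*t - 18) + b*(6*t^2 + 22*t - 84) + 10*t^2 + 45*t - 90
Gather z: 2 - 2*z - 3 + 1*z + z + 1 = 0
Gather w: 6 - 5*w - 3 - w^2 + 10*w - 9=-w^2 + 5*w - 6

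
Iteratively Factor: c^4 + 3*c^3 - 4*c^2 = (c + 4)*(c^3 - c^2) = c*(c + 4)*(c^2 - c) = c*(c - 1)*(c + 4)*(c)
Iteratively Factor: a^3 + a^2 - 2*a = (a + 2)*(a^2 - a) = a*(a + 2)*(a - 1)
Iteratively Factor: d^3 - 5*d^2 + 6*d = (d - 3)*(d^2 - 2*d) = (d - 3)*(d - 2)*(d)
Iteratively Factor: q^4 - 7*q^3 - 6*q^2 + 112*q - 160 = (q - 5)*(q^3 - 2*q^2 - 16*q + 32) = (q - 5)*(q - 2)*(q^2 - 16) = (q - 5)*(q - 2)*(q + 4)*(q - 4)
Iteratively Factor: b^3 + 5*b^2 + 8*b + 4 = (b + 2)*(b^2 + 3*b + 2) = (b + 1)*(b + 2)*(b + 2)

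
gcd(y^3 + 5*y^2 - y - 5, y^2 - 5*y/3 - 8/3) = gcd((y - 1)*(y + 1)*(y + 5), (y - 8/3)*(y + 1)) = y + 1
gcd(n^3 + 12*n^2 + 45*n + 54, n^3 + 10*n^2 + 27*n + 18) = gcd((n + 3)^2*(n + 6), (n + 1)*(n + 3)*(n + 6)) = n^2 + 9*n + 18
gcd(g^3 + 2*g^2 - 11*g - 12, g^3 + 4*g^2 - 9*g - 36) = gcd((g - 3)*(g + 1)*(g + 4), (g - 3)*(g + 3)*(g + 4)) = g^2 + g - 12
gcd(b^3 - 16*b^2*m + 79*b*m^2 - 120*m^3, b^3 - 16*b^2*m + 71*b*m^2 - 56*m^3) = b - 8*m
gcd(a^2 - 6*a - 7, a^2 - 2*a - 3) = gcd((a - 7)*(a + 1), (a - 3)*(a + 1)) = a + 1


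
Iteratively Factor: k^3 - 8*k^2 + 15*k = (k - 3)*(k^2 - 5*k) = (k - 5)*(k - 3)*(k)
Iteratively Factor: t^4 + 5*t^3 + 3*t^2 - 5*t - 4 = (t + 1)*(t^3 + 4*t^2 - t - 4) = (t - 1)*(t + 1)*(t^2 + 5*t + 4) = (t - 1)*(t + 1)^2*(t + 4)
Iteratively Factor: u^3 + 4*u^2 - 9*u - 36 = (u - 3)*(u^2 + 7*u + 12) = (u - 3)*(u + 4)*(u + 3)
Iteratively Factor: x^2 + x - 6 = (x + 3)*(x - 2)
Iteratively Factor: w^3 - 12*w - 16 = (w + 2)*(w^2 - 2*w - 8) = (w + 2)^2*(w - 4)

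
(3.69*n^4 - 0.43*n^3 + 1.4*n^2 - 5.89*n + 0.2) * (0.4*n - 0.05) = 1.476*n^5 - 0.3565*n^4 + 0.5815*n^3 - 2.426*n^2 + 0.3745*n - 0.01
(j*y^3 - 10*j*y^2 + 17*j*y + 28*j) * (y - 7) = j*y^4 - 17*j*y^3 + 87*j*y^2 - 91*j*y - 196*j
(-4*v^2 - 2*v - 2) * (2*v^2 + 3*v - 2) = -8*v^4 - 16*v^3 - 2*v^2 - 2*v + 4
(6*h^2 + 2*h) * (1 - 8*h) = -48*h^3 - 10*h^2 + 2*h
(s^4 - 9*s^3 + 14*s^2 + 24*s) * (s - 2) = s^5 - 11*s^4 + 32*s^3 - 4*s^2 - 48*s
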